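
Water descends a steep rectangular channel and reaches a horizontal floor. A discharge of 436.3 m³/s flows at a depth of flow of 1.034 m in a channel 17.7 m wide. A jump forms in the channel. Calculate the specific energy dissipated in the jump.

q = Q/b = 436.3/17.7 = 24.65 m²/s; V₁ = q/y₁ = 23.84 m/s. Fr₁ = V₁/√(g·y₁) = 7.485.
Sequent-depth ratio: y₂/y₁ = ½[√(1 + 8Fr₁²) − 1] = ½[√449.21 − 1] = 10.10.
y₂ = 10.10 × 1.034 = 10.44 m.
V₂ = q/y₂ = 24.65/10.44 = 2.361 m/s. E₁ = y₁ + V₁²/2g = 30.00 m; E₂ = y₂ + V₂²/2g = 10.72 m. ΔE = E₁ − E₂ = 19.27 m.

ΔE = 19.27 m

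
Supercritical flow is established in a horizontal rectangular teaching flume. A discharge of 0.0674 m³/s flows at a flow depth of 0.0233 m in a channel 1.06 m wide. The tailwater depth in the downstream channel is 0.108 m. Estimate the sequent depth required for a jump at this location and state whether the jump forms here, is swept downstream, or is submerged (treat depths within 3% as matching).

q = Q/b = 0.0674/1.06 = 0.0636 m²/s; V₁ = q/y₁ = 2.73 m/s. Fr₁ = V₁/√(g·y₁) = 5.71.
Sequent-depth ratio: y₂/y₁ = ½[√(1 + 8Fr₁²) − 1] = ½[√261.7 − 1] = 7.59.
y₂ = 7.59 × 0.0233 = 0.177 m.
Tailwater y_tw = 0.108 m: y_tw < y₂, so the jump is swept downstream.

y₂ = 0.177 m; the jump is swept downstream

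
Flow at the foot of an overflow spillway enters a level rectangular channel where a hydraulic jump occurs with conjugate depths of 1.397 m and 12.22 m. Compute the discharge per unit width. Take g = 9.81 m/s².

For a rectangular channel the momentum equation gives q² = ½·g·y₁·y₂·(y₁ + y₂) = ½×9.81×1.397×12.22×13.62 = 1140.
q = √1140 = 33.77 m²/s.

q = 33.77 m²/s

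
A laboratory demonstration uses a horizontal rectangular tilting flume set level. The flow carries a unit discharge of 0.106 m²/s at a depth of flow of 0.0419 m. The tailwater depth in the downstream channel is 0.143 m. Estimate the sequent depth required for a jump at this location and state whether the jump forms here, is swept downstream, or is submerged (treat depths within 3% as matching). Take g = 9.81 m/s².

V₁ = q/y₁ = 0.106/0.0419 = 2.53 m/s. Fr₁ = V₁/√(g·y₁) = 2.53/√(9.81×0.0419) = 3.95.
From the momentum equation for a rectangular channel, y₂/y₁ = ½[√(1 + 8Fr₁²) − 1] = ½[√125.6 − 1] = 5.10.
y₂ = 5.10 × 0.0419 = 0.214 m.
Tailwater y_tw = 0.143 m: y_tw < y₂, so the jump is swept downstream.

y₂ = 0.214 m; the jump is swept downstream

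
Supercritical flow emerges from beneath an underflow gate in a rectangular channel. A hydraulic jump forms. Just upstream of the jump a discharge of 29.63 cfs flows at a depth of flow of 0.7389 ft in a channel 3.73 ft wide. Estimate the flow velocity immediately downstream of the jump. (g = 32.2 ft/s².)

V₂ = 4.046 ft/s

q = Q/b = 29.63/3.73 = 7.944 ft²/s; V₁ = q/y₁ = 10.75 ft/s. Fr₁ = V₁/√(g·y₁) = 2.204.
Bélanger equation: y₂/y₁ = ½[√(1 + 8Fr₁²) − 1] = ½[√39.862 − 1] = 2.657.
y₂ = 2.657 × 0.7389 = 1.963 ft.
V₂ = q/y₂ = 7.944/1.963 = 4.046 ft/s.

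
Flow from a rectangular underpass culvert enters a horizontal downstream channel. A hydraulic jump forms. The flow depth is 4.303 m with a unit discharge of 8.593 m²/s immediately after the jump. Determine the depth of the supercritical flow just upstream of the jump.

V₂ = q/y₂ = 8.593/4.303 = 1.997 m/s; Fr₂ = V₂/√(g·y₂) = 0.3074.
Since the conjugate-depth ratio holds either way, y₁/y₂ = ½[√(1 + 8Fr₂²) − 1] = ½[√1.7558 − 1] = 0.1625.
y₁ = 0.1625 × 4.303 = 0.6994 m.

y₁ = 0.6994 m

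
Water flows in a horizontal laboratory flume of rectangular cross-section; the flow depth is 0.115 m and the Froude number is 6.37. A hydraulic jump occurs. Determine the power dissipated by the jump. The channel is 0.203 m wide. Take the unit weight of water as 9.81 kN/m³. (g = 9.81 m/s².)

P = 2.23 kW

Fr₁ = 6.37 (given).
By Bélanger, y₂/y₁ = ½[√(1 + 8Fr₁²) − 1] = ½[√325.6 − 1] = 8.52.
y₂ = 8.52 × 0.115 = 0.980 m.
V₁ = Fr₁·√(g·y₁) = 6.37×√(9.81×0.115) = 6.77 m/s; q = V₁·y₁ = 0.778 m²/s. V₂ = q/y₂ = 0.778/0.980 = 0.794 m/s. E₁ = y₁ + V₁²/2g = 2.45 m; E₂ = y₂ + V₂²/2g = 1.01 m. ΔE = E₁ − E₂ = 1.44 m.
Q = q·b = 0.778 × 0.203 = 0.158 m³/s. P = γ·Q·ΔE = 9.81 × 0.158 × 1.44 = 2.23 kW.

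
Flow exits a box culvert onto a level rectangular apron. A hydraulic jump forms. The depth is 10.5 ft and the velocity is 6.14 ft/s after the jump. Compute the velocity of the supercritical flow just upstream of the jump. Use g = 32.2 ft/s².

V₁ = 32.7 ft/s

Fr₂ = V₂/√(g·y₂) = 6.14/√(32.2×10.5) = 0.334.
Since the conjugate-depth ratio holds either way, y₁/y₂ = ½[√(1 + 8Fr₂²) − 1] = ½[√1.892 − 1] = 0.188.
y₁ = 0.188 × 10.5 = 1.97 ft.
V₁ = q/y₁ = 64.5/1.97 = 32.7 ft/s.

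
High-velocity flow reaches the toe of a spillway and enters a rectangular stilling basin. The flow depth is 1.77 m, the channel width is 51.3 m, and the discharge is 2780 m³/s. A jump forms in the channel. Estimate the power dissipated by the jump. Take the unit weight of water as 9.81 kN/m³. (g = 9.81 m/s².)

q = Q/b = 2780/51.3 = 54.2 m²/s; V₁ = q/y₁ = 30.6 m/s. Fr₁ = V₁/√(g·y₁) = 7.35.
By Bélanger, y₂/y₁ = ½[√(1 + 8Fr₁²) − 1] = ½[√432.9 − 1] = 9.90.
y₂ = 9.90 × 1.77 = 17.5 m.
Head loss: ΔE = (y₂ − y₁)³/(4y₁y₂) = (17.5 − 1.77)³/(4×1.77×17.5) = 3913/124 = 31.5 m.
P = γ·Q·ΔE = 9.81 × 2780 × 31.5 = 859902 kW.

P = 859902 kW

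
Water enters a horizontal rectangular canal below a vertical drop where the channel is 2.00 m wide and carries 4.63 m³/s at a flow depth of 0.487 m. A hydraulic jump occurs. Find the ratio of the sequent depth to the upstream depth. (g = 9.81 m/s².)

y₂/y₁ = 2.62

q = Q/b = 4.63/2.00 = 2.31 m²/s; V₁ = q/y₁ = 4.75 m/s. Fr₁ = V₁/√(g·y₁) = 2.17.
Conjugate-depth relation: y₂/y₁ = ½[√(1 + 8Fr₁²) − 1] = ½[√38.84 − 1] = 2.62.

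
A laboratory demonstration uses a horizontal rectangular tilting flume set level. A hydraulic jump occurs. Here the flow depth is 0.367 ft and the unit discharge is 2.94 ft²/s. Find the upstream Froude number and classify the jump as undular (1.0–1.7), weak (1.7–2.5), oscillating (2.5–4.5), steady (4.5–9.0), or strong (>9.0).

Fr₁ = 2.33; weak jump

V₁ = q/y₁ = 2.94/0.367 = 8.01 ft/s. Fr₁ = V₁/√(g·y₁) = 8.01/√(32.2×0.367) = 2.33.
Fr₁ = 2.33 lies in the weak range.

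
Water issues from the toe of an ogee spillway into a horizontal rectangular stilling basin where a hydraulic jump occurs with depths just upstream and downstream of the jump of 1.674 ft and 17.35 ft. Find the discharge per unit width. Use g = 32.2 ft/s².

q = 94.32 ft²/s

For a rectangular channel the momentum equation gives q² = ½·g·y₁·y₂·(y₁ + y₂) = ½×32.2×1.674×17.35×19.02 = 8896.
q = √8896 = 94.32 ft²/s.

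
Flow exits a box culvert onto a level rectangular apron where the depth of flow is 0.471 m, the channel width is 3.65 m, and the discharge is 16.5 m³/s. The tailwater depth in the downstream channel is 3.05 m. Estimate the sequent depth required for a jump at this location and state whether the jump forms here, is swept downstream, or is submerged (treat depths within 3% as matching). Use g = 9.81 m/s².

q = Q/b = 16.5/3.65 = 4.52 m²/s; V₁ = q/y₁ = 9.60 m/s. Fr₁ = V₁/√(g·y₁) = 4.47.
Conjugate-depth relation: y₂/y₁ = ½[√(1 + 8Fr₁²) − 1] = ½[√160.5 − 1] = 5.83.
y₂ = 5.83 × 0.471 = 2.75 m.
Tailwater y_tw = 3.05 m: y_tw > y₂, so the jump is submerged.

y₂ = 2.75 m; the jump is submerged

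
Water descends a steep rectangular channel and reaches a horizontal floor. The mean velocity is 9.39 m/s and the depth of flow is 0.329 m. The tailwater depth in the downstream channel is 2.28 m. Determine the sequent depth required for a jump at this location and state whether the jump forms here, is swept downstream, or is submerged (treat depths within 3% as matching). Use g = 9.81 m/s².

Fr₁ = V₁/√(g·y₁) = 9.39/√(9.81×0.329) = 5.23.
From the momentum equation for a rectangular channel, y₂/y₁ = ½[√(1 + 8Fr₁²) − 1] = ½[√219.6 − 1] = 6.91.
y₂ = 6.91 × 0.329 = 2.27 m.
Tailwater y_tw = 2.28 m: y_tw ≈ y₂, so the jump forms here.

y₂ = 2.27 m; the jump forms here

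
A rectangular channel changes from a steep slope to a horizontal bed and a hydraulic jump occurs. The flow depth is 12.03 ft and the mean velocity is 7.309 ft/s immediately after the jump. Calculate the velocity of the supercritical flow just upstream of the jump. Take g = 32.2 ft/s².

Fr₂ = V₂/√(g·y₂) = 7.309/√(32.2×12.03) = 0.3714.
From the momentum equation (using Fr₂), y₁/y₂ = ½[√(1 + 8Fr₂²) − 1] = ½[√2.1033 − 1] = 0.2251.
y₁ = 0.2251 × 12.03 = 2.708 ft.
V₁ = q/y₁ = 87.93/2.708 = 32.47 ft/s.

V₁ = 32.47 ft/s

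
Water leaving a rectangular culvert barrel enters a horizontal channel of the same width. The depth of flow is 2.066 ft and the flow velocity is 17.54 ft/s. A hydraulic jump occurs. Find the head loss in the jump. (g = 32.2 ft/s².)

Fr₁ = V₁/√(g·y₁) = 17.54/√(32.2×2.066) = 2.150.
From the momentum equation for a rectangular channel, y₂/y₁ = ½[√(1 + 8Fr₁²) − 1] = ½[√37.997 − 1] = 2.582.
y₂ = 2.582 × 2.066 = 5.335 ft.
q = V₁·y₁ = 17.54 × 2.066 = 36.24 ft²/s. V₂ = q/y₂ = 36.24/5.335 = 6.793 ft/s. E₁ = y₁ + V₁²/2g = 6.843 ft; E₂ = y₂ + V₂²/2g = 6.051 ft. ΔE = E₁ − E₂ = 0.7921 ft.

ΔE = 0.7921 ft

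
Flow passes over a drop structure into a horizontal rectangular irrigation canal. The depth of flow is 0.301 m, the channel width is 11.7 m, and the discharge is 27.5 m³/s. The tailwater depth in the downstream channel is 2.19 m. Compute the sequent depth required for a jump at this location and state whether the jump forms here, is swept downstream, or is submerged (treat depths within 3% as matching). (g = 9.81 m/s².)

q = Q/b = 27.5/11.7 = 2.35 m²/s; V₁ = q/y₁ = 7.81 m/s. Fr₁ = V₁/√(g·y₁) = 4.54.
Bélanger equation: y₂/y₁ = ½[√(1 + 8Fr₁²) − 1] = ½[√166.2 − 1] = 5.95.
y₂ = 5.95 × 0.301 = 1.79 m.
Tailwater y_tw = 2.19 m: y_tw > y₂, so the jump is submerged.

y₂ = 1.79 m; the jump is submerged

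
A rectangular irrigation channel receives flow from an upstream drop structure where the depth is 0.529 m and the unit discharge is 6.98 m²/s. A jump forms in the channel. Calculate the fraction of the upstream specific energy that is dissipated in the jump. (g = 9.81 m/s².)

ΔE/E₁ = 0.551 (55.1%)

V₁ = q/y₁ = 6.98/0.529 = 13.2 m/s. Fr₁ = V₁/√(g·y₁) = 13.2/√(9.81×0.529) = 5.79.
Conjugate-depth relation: y₂/y₁ = ½[√(1 + 8Fr₁²) − 1] = ½[√269.4 − 1] = 7.71.
y₂ = 7.71 × 0.529 = 4.08 m.
E₁ = y₁ + V₁²/2g = 9.40 m. ΔE = (y₂ − y₁)³/(4y₁y₂) = 5.18 m. ΔE/E₁ = 5.18/9.40 = 0.551.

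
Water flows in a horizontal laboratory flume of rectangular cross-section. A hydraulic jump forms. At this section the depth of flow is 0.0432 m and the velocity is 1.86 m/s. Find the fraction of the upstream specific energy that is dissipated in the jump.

ΔE/E₁ = 0.234 (23.4%)

Fr₁ = V₁/√(g·y₁) = 1.86/√(9.81×0.0432) = 2.86.
From the momentum equation for a rectangular channel, y₂/y₁ = ½[√(1 + 8Fr₁²) − 1] = ½[√66.31 − 1] = 3.57.
y₂ = 3.57 × 0.0432 = 0.154 m.
E₁ = y₁ + V₁²/2g = 0.220 m. ΔE = (y₂ − y₁)³/(4y₁y₂) = 0.0514 m. ΔE/E₁ = 0.0514/0.220 = 0.234.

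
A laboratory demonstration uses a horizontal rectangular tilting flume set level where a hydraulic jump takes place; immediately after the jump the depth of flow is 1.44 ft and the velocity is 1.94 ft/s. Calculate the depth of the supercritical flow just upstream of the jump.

y₁ = 0.205 ft

Fr₂ = V₂/√(g·y₂) = 1.94/√(32.2×1.44) = 0.285.
Since the conjugate-depth ratio holds either way, y₁/y₂ = ½[√(1 + 8Fr₂²) − 1] = ½[√1.649 − 1] = 0.142.
y₁ = 0.142 × 1.44 = 0.205 ft.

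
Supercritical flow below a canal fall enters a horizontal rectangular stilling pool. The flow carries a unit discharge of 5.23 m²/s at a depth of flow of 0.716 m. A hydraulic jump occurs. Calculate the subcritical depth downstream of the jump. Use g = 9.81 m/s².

y₂ = 2.46 m

V₁ = q/y₁ = 5.23/0.716 = 7.30 m/s. Fr₁ = V₁/√(g·y₁) = 7.30/√(9.81×0.716) = 2.76.
Conjugate-depth relation: y₂/y₁ = ½[√(1 + 8Fr₁²) − 1] = ½[√61.77 − 1] = 3.43.
y₂ = 3.43 × 0.716 = 2.46 m.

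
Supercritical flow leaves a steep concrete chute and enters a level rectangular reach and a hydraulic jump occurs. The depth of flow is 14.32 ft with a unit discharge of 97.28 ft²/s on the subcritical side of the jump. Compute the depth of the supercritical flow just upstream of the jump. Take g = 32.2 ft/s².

V₂ = q/y₂ = 97.28/14.32 = 6.793 ft/s; Fr₂ = V₂/√(g·y₂) = 0.3164.
Applying the sequent-depth relation in reverse, y₁/y₂ = ½[√(1 + 8Fr₂²) − 1] = ½[√1.8007 − 1] = 0.1709.
y₁ = 0.1709 × 14.32 = 2.448 ft.

y₁ = 2.448 ft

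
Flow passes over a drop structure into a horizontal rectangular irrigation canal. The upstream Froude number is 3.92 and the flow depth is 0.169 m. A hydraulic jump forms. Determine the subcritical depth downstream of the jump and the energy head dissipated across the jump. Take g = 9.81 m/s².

y₂ = 0.856 m; ΔE = 0.561 m

Fr₁ = 3.92 (given).
By Bélanger, y₂/y₁ = ½[√(1 + 8Fr₁²) − 1] = ½[√123.9 − 1] = 5.07.
y₂ = 5.07 × 0.169 = 0.856 m.
Head loss: ΔE = (y₂ − y₁)³/(4y₁y₂) = (0.856 − 0.169)³/(4×0.169×0.856) = 0.325/0.579 = 0.561 m.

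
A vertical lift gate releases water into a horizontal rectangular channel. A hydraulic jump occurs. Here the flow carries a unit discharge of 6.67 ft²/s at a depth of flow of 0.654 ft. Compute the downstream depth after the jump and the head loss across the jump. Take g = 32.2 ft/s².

y₂ = 1.75 ft; ΔE = 0.290 ft

V₁ = q/y₁ = 6.67/0.654 = 10.2 ft/s. Fr₁ = V₁/√(g·y₁) = 10.2/√(32.2×0.654) = 2.22.
Sequent-depth ratio: y₂/y₁ = ½[√(1 + 8Fr₁²) − 1] = ½[√40.51 − 1] = 2.68.
y₂ = 2.68 × 0.654 = 1.75 ft.
V₂ = q/y₂ = 6.67/1.75 = 3.80 ft/s. E₁ = y₁ + V₁²/2g = 2.27 ft; E₂ = y₂ + V₂²/2g = 1.98 ft. ΔE = E₁ − E₂ = 0.290 ft.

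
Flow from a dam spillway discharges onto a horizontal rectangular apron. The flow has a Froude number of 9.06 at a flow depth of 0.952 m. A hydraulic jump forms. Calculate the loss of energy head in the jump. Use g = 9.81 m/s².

Fr₁ = 9.06 (given).
Sequent-depth ratio: y₂/y₁ = ½[√(1 + 8Fr₁²) − 1] = ½[√657.7 − 1] = 12.3.
y₂ = 12.3 × 0.952 = 11.7 m.
Head loss: ΔE = (y₂ − y₁)³/(4y₁y₂) = (11.7 − 0.952)³/(4×0.952×11.7) = 1252/44.7 = 28.0 m.

ΔE = 28.0 m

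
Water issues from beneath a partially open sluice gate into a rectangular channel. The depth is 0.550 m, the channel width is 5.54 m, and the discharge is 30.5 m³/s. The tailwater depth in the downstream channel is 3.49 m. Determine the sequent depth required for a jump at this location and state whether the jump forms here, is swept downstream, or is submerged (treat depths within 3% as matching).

q = Q/b = 30.5/5.54 = 5.51 m²/s; V₁ = q/y₁ = 10.0 m/s. Fr₁ = V₁/√(g·y₁) = 4.31.
Sequent-depth ratio: y₂/y₁ = ½[√(1 + 8Fr₁²) − 1] = ½[√149.6 − 1] = 5.61.
y₂ = 5.61 × 0.550 = 3.09 m.
Tailwater y_tw = 3.49 m: y_tw > y₂, so the jump is submerged.

y₂ = 3.09 m; the jump is submerged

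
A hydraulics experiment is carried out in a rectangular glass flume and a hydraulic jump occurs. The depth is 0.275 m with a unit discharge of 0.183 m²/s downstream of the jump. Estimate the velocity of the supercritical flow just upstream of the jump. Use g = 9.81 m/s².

V₁ = 2.55 m/s

V₂ = q/y₂ = 0.183/0.275 = 0.665 m/s; Fr₂ = V₂/√(g·y₂) = 0.405.
Applying the sequent-depth relation in reverse, y₁/y₂ = ½[√(1 + 8Fr₂²) − 1] = ½[√2.313 − 1] = 0.260.
y₁ = 0.260 × 0.275 = 0.0716 m.
V₁ = q/y₁ = 0.183/0.0716 = 2.55 m/s.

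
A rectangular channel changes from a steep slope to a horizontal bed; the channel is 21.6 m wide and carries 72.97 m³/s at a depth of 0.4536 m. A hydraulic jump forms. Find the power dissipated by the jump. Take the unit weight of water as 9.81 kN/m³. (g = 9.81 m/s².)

P = 782.3 kW

q = Q/b = 72.97/21.6 = 3.378 m²/s; V₁ = q/y₁ = 7.448 m/s. Fr₁ = V₁/√(g·y₁) = 3.531.
By Bélanger, y₂/y₁ = ½[√(1 + 8Fr₁²) − 1] = ½[√100.72 − 1] = 4.518.
y₂ = 4.518 × 0.4536 = 2.049 m.
V₂ = q/y₂ = 3.378/2.049 = 1.648 m/s. E₁ = y₁ + V₁²/2g = 3.281 m; E₂ = y₂ + V₂²/2g = 2.188 m. ΔE = E₁ − E₂ = 1.093 m.
P = γ·Q·ΔE = 9.81 × 72.97 × 1.093 = 782.3 kW.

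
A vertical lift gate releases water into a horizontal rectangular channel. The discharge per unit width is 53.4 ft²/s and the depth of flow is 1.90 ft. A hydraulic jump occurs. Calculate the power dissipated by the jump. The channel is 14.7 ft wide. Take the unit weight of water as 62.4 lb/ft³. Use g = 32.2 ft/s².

P = 431 hp

V₁ = q/y₁ = 53.4/1.90 = 28.1 ft/s. Fr₁ = V₁/√(g·y₁) = 28.1/√(32.2×1.90) = 3.59.
Bélanger equation: y₂/y₁ = ½[√(1 + 8Fr₁²) − 1] = ½[√104.3 − 1] = 4.61.
y₂ = 4.61 × 1.90 = 8.75 ft.
Head loss: ΔE = (y₂ − y₁)³/(4y₁y₂) = (8.75 − 1.90)³/(4×1.90×8.75) = 322/66.5 = 4.84 ft.
Q = q·b = 53.4 × 14.7 = 785 cfs. P = γ·Q·ΔE/550 = 62.4 × 785 × 4.84 / 550 = 431 hp.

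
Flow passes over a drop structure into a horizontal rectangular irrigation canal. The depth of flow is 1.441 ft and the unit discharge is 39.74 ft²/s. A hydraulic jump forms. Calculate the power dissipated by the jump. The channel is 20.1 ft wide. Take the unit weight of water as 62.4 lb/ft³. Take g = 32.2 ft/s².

P = 476.7 hp

V₁ = q/y₁ = 39.74/1.441 = 27.58 ft/s. Fr₁ = V₁/√(g·y₁) = 27.58/√(32.2×1.441) = 4.049.
Conjugate-depth relation: y₂/y₁ = ½[√(1 + 8Fr₁²) − 1] = ½[√132.13 − 1] = 5.247.
y₂ = 5.247 × 1.441 = 7.561 ft.
V₂ = q/y₂ = 39.74/7.561 = 5.256 ft/s. E₁ = y₁ + V₁²/2g = 13.25 ft; E₂ = y₂ + V₂²/2g = 7.990 ft. ΔE = E₁ − E₂ = 5.260 ft.
Q = q·b = 39.74 × 20.1 = 798.8 cfs. P = γ·Q·ΔE/550 = 62.4 × 798.8 × 5.260 / 550 = 476.7 hp.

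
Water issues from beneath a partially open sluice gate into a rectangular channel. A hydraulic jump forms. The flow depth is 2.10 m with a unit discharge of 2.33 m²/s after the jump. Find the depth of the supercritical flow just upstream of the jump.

y₁ = 0.227 m

V₂ = q/y₂ = 2.33/2.10 = 1.11 m/s; Fr₂ = V₂/√(g·y₂) = 0.244.
The Bélanger relation is symmetric: y₁/y₂ = ½[√(1 + 8Fr₂²) − 1] = ½[√1.478 − 1] = 0.108.
y₁ = 0.108 × 2.10 = 0.227 m.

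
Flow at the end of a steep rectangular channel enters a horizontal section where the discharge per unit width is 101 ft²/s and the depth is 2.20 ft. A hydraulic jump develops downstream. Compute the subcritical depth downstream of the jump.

V₁ = q/y₁ = 101/2.20 = 45.9 ft/s. Fr₁ = V₁/√(g·y₁) = 45.9/√(32.2×2.20) = 5.45.
By Bélanger, y₂/y₁ = ½[√(1 + 8Fr₁²) − 1] = ½[√239.0 − 1] = 7.23.
y₂ = 7.23 × 2.20 = 15.9 ft.

y₂ = 15.9 ft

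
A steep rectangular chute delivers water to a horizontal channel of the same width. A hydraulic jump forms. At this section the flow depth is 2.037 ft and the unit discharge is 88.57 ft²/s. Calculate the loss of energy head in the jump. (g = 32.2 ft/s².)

ΔE = 16.33 ft

V₁ = q/y₁ = 88.57/2.037 = 43.48 ft/s. Fr₁ = V₁/√(g·y₁) = 43.48/√(32.2×2.037) = 5.369.
Sequent-depth ratio: y₂/y₁ = ½[√(1 + 8Fr₁²) − 1] = ½[√231.59 − 1] = 7.109.
y₂ = 7.109 × 2.037 = 14.48 ft.
V₂ = q/y₂ = 88.57/14.48 = 6.116 ft/s. E₁ = y₁ + V₁²/2g = 31.39 ft; E₂ = y₂ + V₂²/2g = 15.06 ft. ΔE = E₁ − E₂ = 16.33 ft.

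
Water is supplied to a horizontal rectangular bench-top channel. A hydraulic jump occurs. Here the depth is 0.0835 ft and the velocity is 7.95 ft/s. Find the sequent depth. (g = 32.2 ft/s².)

Fr₁ = V₁/√(g·y₁) = 7.95/√(32.2×0.0835) = 4.85.
Bélanger equation: y₂/y₁ = ½[√(1 + 8Fr₁²) − 1] = ½[√189.1 − 1] = 6.37.
y₂ = 6.37 × 0.0835 = 0.532 ft.

y₂ = 0.532 ft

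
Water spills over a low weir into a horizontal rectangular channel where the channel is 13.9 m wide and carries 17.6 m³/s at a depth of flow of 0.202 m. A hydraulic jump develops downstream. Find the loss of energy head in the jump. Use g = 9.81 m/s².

q = Q/b = 17.6/13.9 = 1.27 m²/s; V₁ = q/y₁ = 6.27 m/s. Fr₁ = V₁/√(g·y₁) = 4.45.
Bélanger equation: y₂/y₁ = ½[√(1 + 8Fr₁²) − 1] = ½[√159.6 − 1] = 5.82.
y₂ = 5.82 × 0.202 = 1.18 m.
V₂ = q/y₂ = 1.27/1.18 = 1.08 m/s. E₁ = y₁ + V₁²/2g = 2.20 m; E₂ = y₂ + V₂²/2g = 1.23 m. ΔE = E₁ − E₂ = 0.970 m.

ΔE = 0.970 m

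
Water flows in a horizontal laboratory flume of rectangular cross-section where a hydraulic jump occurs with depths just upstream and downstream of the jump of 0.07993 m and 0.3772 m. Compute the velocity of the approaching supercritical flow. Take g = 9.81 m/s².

For a rectangular channel the momentum equation gives q² = ½·g·y₁·y₂·(y₁ + y₂) = ½×9.81×0.07993×0.3772×0.4571 = 0.06760.
q = √0.06760 = 0.2600 m²/s.
V₁ = q/y₁ = 0.2600/0.07993 = 3.253 m/s.

V₁ = 3.253 m/s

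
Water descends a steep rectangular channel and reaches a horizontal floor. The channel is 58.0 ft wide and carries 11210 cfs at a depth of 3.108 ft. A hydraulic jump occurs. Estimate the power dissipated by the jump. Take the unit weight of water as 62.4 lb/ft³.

P = 46388 hp

q = Q/b = 11210/58.0 = 193.3 ft²/s; V₁ = q/y₁ = 62.19 ft/s. Fr₁ = V₁/√(g·y₁) = 6.216.
Sequent-depth ratio: y₂/y₁ = ½[√(1 + 8Fr₁²) − 1] = ½[√310.13 − 1] = 8.305.
y₂ = 8.305 × 3.108 = 25.81 ft.
Head loss: ΔE = (y₂ − y₁)³/(4y₁y₂) = (25.81 − 3.108)³/(4×3.108×25.81) = 11705/320.9 = 36.47 ft.
P = γ·Q·ΔE/550 = 62.4 × 11210 × 36.47 / 550 = 46388 hp.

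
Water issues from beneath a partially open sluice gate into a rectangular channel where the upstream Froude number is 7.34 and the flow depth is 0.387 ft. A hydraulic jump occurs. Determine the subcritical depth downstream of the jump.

Fr₁ = 7.34 (given).
Conjugate-depth relation: y₂/y₁ = ½[√(1 + 8Fr₁²) − 1] = ½[√432.0 − 1] = 9.89.
y₂ = 9.89 × 0.387 = 3.83 ft.

y₂ = 3.83 ft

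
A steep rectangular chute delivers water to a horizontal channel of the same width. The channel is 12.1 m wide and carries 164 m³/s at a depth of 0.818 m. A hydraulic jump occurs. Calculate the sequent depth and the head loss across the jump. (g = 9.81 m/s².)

y₂ = 6.37 m; ΔE = 8.21 m

q = Q/b = 164/12.1 = 13.6 m²/s; V₁ = q/y₁ = 16.6 m/s. Fr₁ = V₁/√(g·y₁) = 5.85.
From the momentum equation for a rectangular channel, y₂/y₁ = ½[√(1 + 8Fr₁²) − 1] = ½[√274.7 − 1] = 7.79.
y₂ = 7.79 × 0.818 = 6.37 m.
V₂ = q/y₂ = 13.6/6.37 = 2.13 m/s. E₁ = y₁ + V₁²/2g = 14.8 m; E₂ = y₂ + V₂²/2g = 6.60 m. ΔE = E₁ − E₂ = 8.21 m.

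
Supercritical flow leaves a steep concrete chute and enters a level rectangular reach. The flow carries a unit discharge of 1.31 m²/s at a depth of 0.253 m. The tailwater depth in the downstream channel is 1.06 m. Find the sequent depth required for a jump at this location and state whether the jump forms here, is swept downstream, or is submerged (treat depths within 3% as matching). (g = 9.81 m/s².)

V₁ = q/y₁ = 1.31/0.253 = 5.18 m/s. Fr₁ = V₁/√(g·y₁) = 5.18/√(9.81×0.253) = 3.29.
Sequent-depth ratio: y₂/y₁ = ½[√(1 + 8Fr₁²) − 1] = ½[√87.42 − 1] = 4.17.
y₂ = 4.17 × 0.253 = 1.06 m.
Tailwater y_tw = 1.06 m: y_tw ≈ y₂, so the jump forms here.

y₂ = 1.06 m; the jump forms here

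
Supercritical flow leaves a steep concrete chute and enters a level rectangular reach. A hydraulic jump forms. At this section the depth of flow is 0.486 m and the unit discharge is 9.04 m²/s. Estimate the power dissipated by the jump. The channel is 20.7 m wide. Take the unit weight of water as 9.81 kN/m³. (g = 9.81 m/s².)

V₁ = q/y₁ = 9.04/0.486 = 18.6 m/s. Fr₁ = V₁/√(g·y₁) = 18.6/√(9.81×0.486) = 8.52.
From the momentum equation for a rectangular channel, y₂/y₁ = ½[√(1 + 8Fr₁²) − 1] = ½[√581.6 − 1] = 11.6.
y₂ = 11.6 × 0.486 = 5.62 m.
Head loss: ΔE = (y₂ − y₁)³/(4y₁y₂) = (5.62 − 0.486)³/(4×0.486×5.62) = 135/10.9 = 12.4 m.
Q = q·b = 9.04 × 20.7 = 187 m³/s. P = γ·Q·ΔE = 9.81 × 187 × 12.4 = 22711 kW.

P = 22711 kW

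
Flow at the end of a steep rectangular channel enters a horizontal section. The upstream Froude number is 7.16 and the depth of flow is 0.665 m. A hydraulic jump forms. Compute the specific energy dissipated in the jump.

ΔE = 11.1 m

Fr₁ = 7.16 (given).
Sequent-depth ratio: y₂/y₁ = ½[√(1 + 8Fr₁²) − 1] = ½[√411.1 − 1] = 9.64.
y₂ = 9.64 × 0.665 = 6.41 m.
Head loss: ΔE = (y₂ − y₁)³/(4y₁y₂) = (6.41 − 0.665)³/(4×0.665×6.41) = 190/17.0 = 11.1 m.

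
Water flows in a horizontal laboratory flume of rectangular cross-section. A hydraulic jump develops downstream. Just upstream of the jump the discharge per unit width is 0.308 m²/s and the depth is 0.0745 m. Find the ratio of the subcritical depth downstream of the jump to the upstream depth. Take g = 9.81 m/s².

y₂/y₁ = 6.36

V₁ = q/y₁ = 0.308/0.0745 = 4.13 m/s. Fr₁ = V₁/√(g·y₁) = 4.13/√(9.81×0.0745) = 4.84.
By Bélanger, y₂/y₁ = ½[√(1 + 8Fr₁²) − 1] = ½[√188.1 − 1] = 6.36.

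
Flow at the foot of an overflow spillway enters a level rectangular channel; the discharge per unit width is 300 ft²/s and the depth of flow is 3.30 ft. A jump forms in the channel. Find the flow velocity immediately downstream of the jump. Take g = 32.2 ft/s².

V₂ = 7.59 ft/s

V₁ = q/y₁ = 300/3.30 = 90.9 ft/s. Fr₁ = V₁/√(g·y₁) = 90.9/√(32.2×3.30) = 8.82.
Bélanger equation: y₂/y₁ = ½[√(1 + 8Fr₁²) − 1] = ½[√623.2 − 1] = 12.0.
y₂ = 12.0 × 3.30 = 39.5 ft.
V₂ = q/y₂ = 300/39.5 = 7.59 ft/s.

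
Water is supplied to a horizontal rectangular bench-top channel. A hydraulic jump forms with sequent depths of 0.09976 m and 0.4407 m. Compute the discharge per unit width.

For a rectangular channel the momentum equation gives q² = ½·g·y₁·y₂·(y₁ + y₂) = ½×9.81×0.09976×0.4407×0.5405 = 0.1165.
q = √0.1165 = 0.3414 m²/s.

q = 0.3414 m²/s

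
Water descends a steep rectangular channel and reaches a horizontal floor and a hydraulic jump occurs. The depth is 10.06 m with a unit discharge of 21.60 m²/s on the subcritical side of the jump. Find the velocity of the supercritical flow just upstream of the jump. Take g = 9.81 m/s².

V₂ = q/y₂ = 21.60/10.06 = 2.147 m/s; Fr₂ = V₂/√(g·y₂) = 0.2161.
Applying the sequent-depth relation in reverse, y₁/y₂ = ½[√(1 + 8Fr₂²) − 1] = ½[√1.3737 − 1] = 0.08603.
y₁ = 0.08603 × 10.06 = 0.8654 m.
V₁ = q/y₁ = 21.60/0.8654 = 24.96 m/s.

V₁ = 24.96 m/s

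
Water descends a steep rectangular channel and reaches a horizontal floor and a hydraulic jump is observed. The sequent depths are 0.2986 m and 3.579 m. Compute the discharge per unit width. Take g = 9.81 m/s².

q = 4.508 m²/s

For a rectangular channel the momentum equation gives q² = ½·g·y₁·y₂·(y₁ + y₂) = ½×9.81×0.2986×3.579×3.878 = 20.33.
q = √20.33 = 4.508 m²/s.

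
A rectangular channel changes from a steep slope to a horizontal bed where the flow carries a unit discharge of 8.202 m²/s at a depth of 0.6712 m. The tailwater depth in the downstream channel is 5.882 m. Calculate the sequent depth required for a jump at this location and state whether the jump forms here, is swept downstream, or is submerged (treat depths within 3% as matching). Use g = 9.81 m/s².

y₂ = 4.197 m; the jump is submerged

V₁ = q/y₁ = 8.202/0.6712 = 12.22 m/s. Fr₁ = V₁/√(g·y₁) = 12.22/√(9.81×0.6712) = 4.762.
By Bélanger, y₂/y₁ = ½[√(1 + 8Fr₁²) − 1] = ½[√182.43 − 1] = 6.253.
y₂ = 6.253 × 0.6712 = 4.197 m.
Tailwater y_tw = 5.882 m: y_tw > y₂, so the jump is submerged.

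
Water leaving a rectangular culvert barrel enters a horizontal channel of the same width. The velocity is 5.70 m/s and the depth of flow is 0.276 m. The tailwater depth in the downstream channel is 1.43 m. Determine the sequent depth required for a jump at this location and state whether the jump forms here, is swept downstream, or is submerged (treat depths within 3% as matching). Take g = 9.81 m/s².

Fr₁ = V₁/√(g·y₁) = 5.70/√(9.81×0.276) = 3.46.
Conjugate-depth relation: y₂/y₁ = ½[√(1 + 8Fr₁²) − 1] = ½[√97.00 − 1] = 4.42.
y₂ = 4.42 × 0.276 = 1.22 m.
Tailwater y_tw = 1.43 m: y_tw > y₂, so the jump is submerged.

y₂ = 1.22 m; the jump is submerged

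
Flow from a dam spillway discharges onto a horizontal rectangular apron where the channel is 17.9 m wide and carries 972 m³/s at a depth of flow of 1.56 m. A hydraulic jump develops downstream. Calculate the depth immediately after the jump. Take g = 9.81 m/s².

q = Q/b = 972/17.9 = 54.3 m²/s; V₁ = q/y₁ = 34.8 m/s. Fr₁ = V₁/√(g·y₁) = 8.90.
From the momentum equation for a rectangular channel, y₂/y₁ = ½[√(1 + 8Fr₁²) − 1] = ½[√634.4 − 1] = 12.1.
y₂ = 12.1 × 1.56 = 18.9 m.

y₂ = 18.9 m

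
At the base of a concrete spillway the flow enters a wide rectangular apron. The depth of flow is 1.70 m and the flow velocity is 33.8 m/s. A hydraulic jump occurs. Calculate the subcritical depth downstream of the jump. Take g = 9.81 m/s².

Fr₁ = V₁/√(g·y₁) = 33.8/√(9.81×1.70) = 8.28.
Sequent-depth ratio: y₂/y₁ = ½[√(1 + 8Fr₁²) − 1] = ½[√549.0 − 1] = 11.2.
y₂ = 11.2 × 1.70 = 19.1 m.

y₂ = 19.1 m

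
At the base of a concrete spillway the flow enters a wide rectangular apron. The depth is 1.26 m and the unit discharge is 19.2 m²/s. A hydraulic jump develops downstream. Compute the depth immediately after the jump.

V₁ = q/y₁ = 19.2/1.26 = 15.2 m/s. Fr₁ = V₁/√(g·y₁) = 15.2/√(9.81×1.26) = 4.33.
By Bélanger, y₂/y₁ = ½[√(1 + 8Fr₁²) − 1] = ½[√151.3 − 1] = 5.65.
y₂ = 5.65 × 1.26 = 7.12 m.

y₂ = 7.12 m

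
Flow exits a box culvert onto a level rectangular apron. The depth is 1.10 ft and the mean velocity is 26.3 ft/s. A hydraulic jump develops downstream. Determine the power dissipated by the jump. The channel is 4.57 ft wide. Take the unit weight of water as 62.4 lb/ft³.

P = 77.6 hp

Fr₁ = V₁/√(g·y₁) = 26.3/√(32.2×1.10) = 4.42.
From the momentum equation for a rectangular channel, y₂/y₁ = ½[√(1 + 8Fr₁²) − 1] = ½[√157.2 − 1] = 5.77.
y₂ = 5.77 × 1.10 = 6.35 ft.
q = V₁·y₁ = 26.3 × 1.10 = 28.9 ft²/s. V₂ = q/y₂ = 28.9/6.35 = 4.56 ft/s. E₁ = y₁ + V₁²/2g = 11.8 ft; E₂ = y₂ + V₂²/2g = 6.67 ft. ΔE = E₁ − E₂ = 5.17 ft.
Q = q·b = 28.9 × 4.57 = 132 cfs. P = γ·Q·ΔE/550 = 62.4 × 132 × 5.17 / 550 = 77.6 hp.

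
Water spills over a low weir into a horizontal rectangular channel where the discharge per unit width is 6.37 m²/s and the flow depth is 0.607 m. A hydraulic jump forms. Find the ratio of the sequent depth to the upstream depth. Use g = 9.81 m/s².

V₁ = q/y₁ = 6.37/0.607 = 10.5 m/s. Fr₁ = V₁/√(g·y₁) = 10.5/√(9.81×0.607) = 4.30.
Conjugate-depth relation: y₂/y₁ = ½[√(1 + 8Fr₁²) − 1] = ½[√149.0 − 1] = 5.60.

y₂/y₁ = 5.60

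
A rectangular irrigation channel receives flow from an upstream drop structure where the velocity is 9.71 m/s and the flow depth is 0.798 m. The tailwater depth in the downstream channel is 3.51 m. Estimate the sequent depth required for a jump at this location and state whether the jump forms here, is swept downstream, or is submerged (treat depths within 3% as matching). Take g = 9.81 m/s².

Fr₁ = V₁/√(g·y₁) = 9.71/√(9.81×0.798) = 3.47.
Conjugate-depth relation: y₂/y₁ = ½[√(1 + 8Fr₁²) − 1] = ½[√97.35 − 1] = 4.43.
y₂ = 4.43 × 0.798 = 3.54 m.
Tailwater y_tw = 3.51 m: y_tw ≈ y₂, so the jump forms here.

y₂ = 3.54 m; the jump forms here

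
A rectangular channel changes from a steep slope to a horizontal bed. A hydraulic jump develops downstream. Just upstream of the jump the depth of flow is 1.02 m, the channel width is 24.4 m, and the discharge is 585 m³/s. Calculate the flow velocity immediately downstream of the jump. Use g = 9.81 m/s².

V₂ = 2.35 m/s

q = Q/b = 585/24.4 = 24.0 m²/s; V₁ = q/y₁ = 23.5 m/s. Fr₁ = V₁/√(g·y₁) = 7.43.
By Bélanger, y₂/y₁ = ½[√(1 + 8Fr₁²) − 1] = ½[√442.7 − 1] = 10.0.
y₂ = 10.0 × 1.02 = 10.2 m.
V₂ = q/y₂ = 24.0/10.2 = 2.35 m/s.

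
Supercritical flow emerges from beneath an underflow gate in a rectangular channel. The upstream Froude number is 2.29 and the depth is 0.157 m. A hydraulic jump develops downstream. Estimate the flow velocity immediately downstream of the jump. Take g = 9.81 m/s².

V₂ = 1.02 m/s

Fr₁ = 2.29 (given).
Bélanger equation: y₂/y₁ = ½[√(1 + 8Fr₁²) − 1] = ½[√42.95 − 1] = 2.78.
y₂ = 2.78 × 0.157 = 0.436 m.
V₁ = Fr₁·√(g·y₁) = 2.29×√(9.81×0.157) = 2.84 m/s; q = V₁·y₁ = 0.446 m²/s.
V₂ = q/y₂ = 0.446/0.436 = 1.02 m/s.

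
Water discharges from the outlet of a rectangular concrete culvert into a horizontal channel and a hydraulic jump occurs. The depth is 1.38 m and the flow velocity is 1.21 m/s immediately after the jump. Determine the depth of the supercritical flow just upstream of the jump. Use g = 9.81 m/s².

Fr₂ = V₂/√(g·y₂) = 1.21/√(9.81×1.38) = 0.329.
Since the conjugate-depth ratio holds either way, y₁/y₂ = ½[√(1 + 8Fr₂²) − 1] = ½[√1.865 − 1] = 0.183.
y₁ = 0.183 × 1.38 = 0.252 m.

y₁ = 0.252 m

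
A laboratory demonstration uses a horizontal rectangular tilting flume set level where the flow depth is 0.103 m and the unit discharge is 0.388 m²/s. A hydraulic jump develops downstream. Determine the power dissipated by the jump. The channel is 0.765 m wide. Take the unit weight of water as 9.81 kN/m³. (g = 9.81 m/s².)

P = 0.869 kW

V₁ = q/y₁ = 0.388/0.103 = 3.77 m/s. Fr₁ = V₁/√(g·y₁) = 3.77/√(9.81×0.103) = 3.75.
Conjugate-depth relation: y₂/y₁ = ½[√(1 + 8Fr₁²) − 1] = ½[√113.3 − 1] = 4.82.
y₂ = 4.82 × 0.103 = 0.497 m.
V₂ = q/y₂ = 0.388/0.497 = 0.781 m/s. E₁ = y₁ + V₁²/2g = 0.826 m; E₂ = y₂ + V₂²/2g = 0.528 m. ΔE = E₁ − E₂ = 0.298 m.
Q = q·b = 0.388 × 0.765 = 0.297 m³/s. P = γ·Q·ΔE = 9.81 × 0.297 × 0.298 = 0.869 kW.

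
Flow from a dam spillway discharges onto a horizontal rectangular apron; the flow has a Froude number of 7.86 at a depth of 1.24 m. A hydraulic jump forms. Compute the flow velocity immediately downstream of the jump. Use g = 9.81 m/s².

V₂ = 2.58 m/s

Fr₁ = 7.86 (given).
From the momentum equation for a rectangular channel, y₂/y₁ = ½[√(1 + 8Fr₁²) − 1] = ½[√495.2 − 1] = 10.6.
y₂ = 10.6 × 1.24 = 13.2 m.
V₁ = Fr₁·√(g·y₁) = 7.86×√(9.81×1.24) = 27.4 m/s; q = V₁·y₁ = 34.0 m²/s.
V₂ = q/y₂ = 34.0/13.2 = 2.58 m/s.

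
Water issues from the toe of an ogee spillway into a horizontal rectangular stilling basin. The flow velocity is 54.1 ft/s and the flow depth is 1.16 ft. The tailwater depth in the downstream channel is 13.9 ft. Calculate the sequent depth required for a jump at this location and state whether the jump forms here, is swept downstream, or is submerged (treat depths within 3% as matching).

Fr₁ = V₁/√(g·y₁) = 54.1/√(32.2×1.16) = 8.85.
By Bélanger, y₂/y₁ = ½[√(1 + 8Fr₁²) − 1] = ½[√627.9 − 1] = 12.0.
y₂ = 12.0 × 1.16 = 14.0 ft.
Tailwater y_tw = 13.9 ft: y_tw ≈ y₂, so the jump forms here.

y₂ = 14.0 ft; the jump forms here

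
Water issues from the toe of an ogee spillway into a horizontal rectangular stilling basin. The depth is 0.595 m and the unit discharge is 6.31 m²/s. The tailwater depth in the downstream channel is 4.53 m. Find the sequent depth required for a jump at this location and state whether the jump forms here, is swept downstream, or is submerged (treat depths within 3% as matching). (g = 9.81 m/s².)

y₂ = 3.41 m; the jump is submerged

V₁ = q/y₁ = 6.31/0.595 = 10.6 m/s. Fr₁ = V₁/√(g·y₁) = 10.6/√(9.81×0.595) = 4.39.
From the momentum equation for a rectangular channel, y₂/y₁ = ½[√(1 + 8Fr₁²) − 1] = ½[√155.1 − 1] = 5.73.
y₂ = 5.73 × 0.595 = 3.41 m.
Tailwater y_tw = 4.53 m: y_tw > y₂, so the jump is submerged.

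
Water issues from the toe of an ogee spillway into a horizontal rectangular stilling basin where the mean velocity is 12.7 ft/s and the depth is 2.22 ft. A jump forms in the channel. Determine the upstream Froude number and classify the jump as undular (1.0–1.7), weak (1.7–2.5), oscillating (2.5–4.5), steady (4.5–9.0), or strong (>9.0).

Fr₁ = V₁/√(g·y₁) = 12.7/√(32.2×2.22) = 1.50.
Fr₁ = 1.50 lies in the undular range.

Fr₁ = 1.50; undular jump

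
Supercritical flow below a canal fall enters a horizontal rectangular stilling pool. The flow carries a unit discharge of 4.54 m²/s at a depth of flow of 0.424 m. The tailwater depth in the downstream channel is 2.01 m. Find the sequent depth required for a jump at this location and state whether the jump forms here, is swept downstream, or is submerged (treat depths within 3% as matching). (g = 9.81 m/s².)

y₂ = 2.94 m; the jump is swept downstream

V₁ = q/y₁ = 4.54/0.424 = 10.7 m/s. Fr₁ = V₁/√(g·y₁) = 10.7/√(9.81×0.424) = 5.25.
Sequent-depth ratio: y₂/y₁ = ½[√(1 + 8Fr₁²) − 1] = ½[√221.5 − 1] = 6.94.
y₂ = 6.94 × 0.424 = 2.94 m.
Tailwater y_tw = 2.01 m: y_tw < y₂, so the jump is swept downstream.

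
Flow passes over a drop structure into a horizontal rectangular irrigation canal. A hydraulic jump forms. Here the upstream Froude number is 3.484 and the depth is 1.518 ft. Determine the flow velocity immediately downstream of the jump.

Fr₁ = 3.484 (given).
From the momentum equation for a rectangular channel, y₂/y₁ = ½[√(1 + 8Fr₁²) − 1] = ½[√98.106 − 1] = 4.452.
y₂ = 4.452 × 1.518 = 6.759 ft.
V₁ = Fr₁·√(g·y₁) = 3.484×√(32.2×1.518) = 24.36 ft/s; q = V₁·y₁ = 36.98 ft²/s.
V₂ = q/y₂ = 36.98/6.759 = 5.471 ft/s.

V₂ = 5.471 ft/s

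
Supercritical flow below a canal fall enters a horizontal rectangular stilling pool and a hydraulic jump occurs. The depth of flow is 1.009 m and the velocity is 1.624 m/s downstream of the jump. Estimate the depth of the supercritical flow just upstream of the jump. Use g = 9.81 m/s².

Fr₂ = V₂/√(g·y₂) = 1.624/√(9.81×1.009) = 0.5162.
The Bélanger relation is symmetric: y₁/y₂ = ½[√(1 + 8Fr₂²) − 1] = ½[√3.1316 − 1] = 0.3848.
y₁ = 0.3848 × 1.009 = 0.3883 m.

y₁ = 0.3883 m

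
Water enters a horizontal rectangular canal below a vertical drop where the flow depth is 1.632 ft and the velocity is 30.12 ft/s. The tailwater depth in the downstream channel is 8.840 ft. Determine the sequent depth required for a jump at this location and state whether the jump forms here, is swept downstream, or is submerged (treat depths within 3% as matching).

Fr₁ = V₁/√(g·y₁) = 30.12/√(32.2×1.632) = 4.155.
From the momentum equation for a rectangular channel, y₂/y₁ = ½[√(1 + 8Fr₁²) − 1] = ½[√139.11 − 1] = 5.397.
y₂ = 5.397 × 1.632 = 8.808 ft.
Tailwater y_tw = 8.840 ft: y_tw ≈ y₂, so the jump forms here.

y₂ = 8.808 ft; the jump forms here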